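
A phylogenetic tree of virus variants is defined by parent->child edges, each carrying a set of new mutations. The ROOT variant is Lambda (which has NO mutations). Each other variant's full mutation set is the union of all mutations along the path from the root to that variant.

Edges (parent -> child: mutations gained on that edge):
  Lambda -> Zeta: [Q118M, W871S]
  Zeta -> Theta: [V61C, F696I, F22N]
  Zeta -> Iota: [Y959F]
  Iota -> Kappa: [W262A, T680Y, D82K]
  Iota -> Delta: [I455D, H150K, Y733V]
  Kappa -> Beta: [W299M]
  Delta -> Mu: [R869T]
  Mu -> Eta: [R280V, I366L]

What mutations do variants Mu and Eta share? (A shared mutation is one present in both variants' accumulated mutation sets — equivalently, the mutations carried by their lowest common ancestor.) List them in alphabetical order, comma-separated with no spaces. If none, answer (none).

Accumulating mutations along path to Mu:
  At Lambda: gained [] -> total []
  At Zeta: gained ['Q118M', 'W871S'] -> total ['Q118M', 'W871S']
  At Iota: gained ['Y959F'] -> total ['Q118M', 'W871S', 'Y959F']
  At Delta: gained ['I455D', 'H150K', 'Y733V'] -> total ['H150K', 'I455D', 'Q118M', 'W871S', 'Y733V', 'Y959F']
  At Mu: gained ['R869T'] -> total ['H150K', 'I455D', 'Q118M', 'R869T', 'W871S', 'Y733V', 'Y959F']
Mutations(Mu) = ['H150K', 'I455D', 'Q118M', 'R869T', 'W871S', 'Y733V', 'Y959F']
Accumulating mutations along path to Eta:
  At Lambda: gained [] -> total []
  At Zeta: gained ['Q118M', 'W871S'] -> total ['Q118M', 'W871S']
  At Iota: gained ['Y959F'] -> total ['Q118M', 'W871S', 'Y959F']
  At Delta: gained ['I455D', 'H150K', 'Y733V'] -> total ['H150K', 'I455D', 'Q118M', 'W871S', 'Y733V', 'Y959F']
  At Mu: gained ['R869T'] -> total ['H150K', 'I455D', 'Q118M', 'R869T', 'W871S', 'Y733V', 'Y959F']
  At Eta: gained ['R280V', 'I366L'] -> total ['H150K', 'I366L', 'I455D', 'Q118M', 'R280V', 'R869T', 'W871S', 'Y733V', 'Y959F']
Mutations(Eta) = ['H150K', 'I366L', 'I455D', 'Q118M', 'R280V', 'R869T', 'W871S', 'Y733V', 'Y959F']
Intersection: ['H150K', 'I455D', 'Q118M', 'R869T', 'W871S', 'Y733V', 'Y959F'] ∩ ['H150K', 'I366L', 'I455D', 'Q118M', 'R280V', 'R869T', 'W871S', 'Y733V', 'Y959F'] = ['H150K', 'I455D', 'Q118M', 'R869T', 'W871S', 'Y733V', 'Y959F']

Answer: H150K,I455D,Q118M,R869T,W871S,Y733V,Y959F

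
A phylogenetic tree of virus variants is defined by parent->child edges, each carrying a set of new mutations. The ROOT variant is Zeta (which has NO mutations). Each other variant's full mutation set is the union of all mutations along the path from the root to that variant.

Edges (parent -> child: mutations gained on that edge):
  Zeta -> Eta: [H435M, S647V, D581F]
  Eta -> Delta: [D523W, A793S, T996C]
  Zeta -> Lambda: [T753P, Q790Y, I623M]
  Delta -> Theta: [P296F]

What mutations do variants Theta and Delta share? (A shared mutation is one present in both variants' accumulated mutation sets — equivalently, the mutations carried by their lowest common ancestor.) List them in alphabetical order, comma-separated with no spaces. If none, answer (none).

Answer: A793S,D523W,D581F,H435M,S647V,T996C

Derivation:
Accumulating mutations along path to Theta:
  At Zeta: gained [] -> total []
  At Eta: gained ['H435M', 'S647V', 'D581F'] -> total ['D581F', 'H435M', 'S647V']
  At Delta: gained ['D523W', 'A793S', 'T996C'] -> total ['A793S', 'D523W', 'D581F', 'H435M', 'S647V', 'T996C']
  At Theta: gained ['P296F'] -> total ['A793S', 'D523W', 'D581F', 'H435M', 'P296F', 'S647V', 'T996C']
Mutations(Theta) = ['A793S', 'D523W', 'D581F', 'H435M', 'P296F', 'S647V', 'T996C']
Accumulating mutations along path to Delta:
  At Zeta: gained [] -> total []
  At Eta: gained ['H435M', 'S647V', 'D581F'] -> total ['D581F', 'H435M', 'S647V']
  At Delta: gained ['D523W', 'A793S', 'T996C'] -> total ['A793S', 'D523W', 'D581F', 'H435M', 'S647V', 'T996C']
Mutations(Delta) = ['A793S', 'D523W', 'D581F', 'H435M', 'S647V', 'T996C']
Intersection: ['A793S', 'D523W', 'D581F', 'H435M', 'P296F', 'S647V', 'T996C'] ∩ ['A793S', 'D523W', 'D581F', 'H435M', 'S647V', 'T996C'] = ['A793S', 'D523W', 'D581F', 'H435M', 'S647V', 'T996C']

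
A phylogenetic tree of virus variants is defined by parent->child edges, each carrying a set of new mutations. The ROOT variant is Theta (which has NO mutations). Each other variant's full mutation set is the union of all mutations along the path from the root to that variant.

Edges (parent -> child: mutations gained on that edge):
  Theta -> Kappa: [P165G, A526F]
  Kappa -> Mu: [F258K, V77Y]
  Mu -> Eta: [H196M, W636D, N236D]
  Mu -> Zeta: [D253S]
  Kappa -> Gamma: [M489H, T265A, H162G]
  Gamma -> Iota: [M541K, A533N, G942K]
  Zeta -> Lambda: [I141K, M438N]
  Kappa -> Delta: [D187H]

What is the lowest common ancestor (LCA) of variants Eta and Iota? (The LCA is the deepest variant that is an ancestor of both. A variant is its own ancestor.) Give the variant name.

Path from root to Eta: Theta -> Kappa -> Mu -> Eta
  ancestors of Eta: {Theta, Kappa, Mu, Eta}
Path from root to Iota: Theta -> Kappa -> Gamma -> Iota
  ancestors of Iota: {Theta, Kappa, Gamma, Iota}
Common ancestors: {Theta, Kappa}
Walk up from Iota: Iota (not in ancestors of Eta), Gamma (not in ancestors of Eta), Kappa (in ancestors of Eta), Theta (in ancestors of Eta)
Deepest common ancestor (LCA) = Kappa

Answer: Kappa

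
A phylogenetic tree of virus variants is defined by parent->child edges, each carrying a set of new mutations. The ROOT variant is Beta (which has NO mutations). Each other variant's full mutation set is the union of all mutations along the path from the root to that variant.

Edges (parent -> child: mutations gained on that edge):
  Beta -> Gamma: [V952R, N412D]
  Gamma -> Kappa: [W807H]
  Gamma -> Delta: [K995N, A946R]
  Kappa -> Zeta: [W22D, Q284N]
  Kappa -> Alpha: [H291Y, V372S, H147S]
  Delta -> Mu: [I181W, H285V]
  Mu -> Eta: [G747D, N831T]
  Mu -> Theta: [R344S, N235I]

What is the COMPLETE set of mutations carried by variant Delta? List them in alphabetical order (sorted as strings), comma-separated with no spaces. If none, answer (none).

At Beta: gained [] -> total []
At Gamma: gained ['V952R', 'N412D'] -> total ['N412D', 'V952R']
At Delta: gained ['K995N', 'A946R'] -> total ['A946R', 'K995N', 'N412D', 'V952R']

Answer: A946R,K995N,N412D,V952R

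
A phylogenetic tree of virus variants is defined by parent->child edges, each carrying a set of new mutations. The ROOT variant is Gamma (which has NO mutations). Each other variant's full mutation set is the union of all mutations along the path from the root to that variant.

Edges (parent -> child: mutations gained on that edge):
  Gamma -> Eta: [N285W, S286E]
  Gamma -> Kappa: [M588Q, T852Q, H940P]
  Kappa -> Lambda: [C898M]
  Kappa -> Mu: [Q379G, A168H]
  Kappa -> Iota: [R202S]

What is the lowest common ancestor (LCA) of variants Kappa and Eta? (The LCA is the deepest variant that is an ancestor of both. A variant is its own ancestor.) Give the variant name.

Answer: Gamma

Derivation:
Path from root to Kappa: Gamma -> Kappa
  ancestors of Kappa: {Gamma, Kappa}
Path from root to Eta: Gamma -> Eta
  ancestors of Eta: {Gamma, Eta}
Common ancestors: {Gamma}
Walk up from Eta: Eta (not in ancestors of Kappa), Gamma (in ancestors of Kappa)
Deepest common ancestor (LCA) = Gamma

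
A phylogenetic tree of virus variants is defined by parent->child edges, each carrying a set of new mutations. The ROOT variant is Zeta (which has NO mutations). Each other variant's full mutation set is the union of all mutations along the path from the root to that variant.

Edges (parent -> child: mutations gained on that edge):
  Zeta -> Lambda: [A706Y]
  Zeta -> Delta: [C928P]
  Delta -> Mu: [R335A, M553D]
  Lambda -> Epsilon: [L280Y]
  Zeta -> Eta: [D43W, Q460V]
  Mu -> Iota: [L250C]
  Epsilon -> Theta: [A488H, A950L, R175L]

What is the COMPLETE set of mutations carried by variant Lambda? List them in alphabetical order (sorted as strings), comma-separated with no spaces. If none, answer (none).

At Zeta: gained [] -> total []
At Lambda: gained ['A706Y'] -> total ['A706Y']

Answer: A706Y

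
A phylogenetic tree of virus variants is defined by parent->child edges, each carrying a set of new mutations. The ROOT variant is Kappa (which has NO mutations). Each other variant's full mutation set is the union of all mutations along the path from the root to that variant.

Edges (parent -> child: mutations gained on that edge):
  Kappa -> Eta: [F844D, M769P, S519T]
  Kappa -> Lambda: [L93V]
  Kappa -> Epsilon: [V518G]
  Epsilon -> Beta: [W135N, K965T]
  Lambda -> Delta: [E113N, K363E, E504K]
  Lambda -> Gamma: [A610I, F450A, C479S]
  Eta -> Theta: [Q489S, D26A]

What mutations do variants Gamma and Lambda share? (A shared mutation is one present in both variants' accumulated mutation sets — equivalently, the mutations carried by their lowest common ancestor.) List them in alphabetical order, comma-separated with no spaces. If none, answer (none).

Answer: L93V

Derivation:
Accumulating mutations along path to Gamma:
  At Kappa: gained [] -> total []
  At Lambda: gained ['L93V'] -> total ['L93V']
  At Gamma: gained ['A610I', 'F450A', 'C479S'] -> total ['A610I', 'C479S', 'F450A', 'L93V']
Mutations(Gamma) = ['A610I', 'C479S', 'F450A', 'L93V']
Accumulating mutations along path to Lambda:
  At Kappa: gained [] -> total []
  At Lambda: gained ['L93V'] -> total ['L93V']
Mutations(Lambda) = ['L93V']
Intersection: ['A610I', 'C479S', 'F450A', 'L93V'] ∩ ['L93V'] = ['L93V']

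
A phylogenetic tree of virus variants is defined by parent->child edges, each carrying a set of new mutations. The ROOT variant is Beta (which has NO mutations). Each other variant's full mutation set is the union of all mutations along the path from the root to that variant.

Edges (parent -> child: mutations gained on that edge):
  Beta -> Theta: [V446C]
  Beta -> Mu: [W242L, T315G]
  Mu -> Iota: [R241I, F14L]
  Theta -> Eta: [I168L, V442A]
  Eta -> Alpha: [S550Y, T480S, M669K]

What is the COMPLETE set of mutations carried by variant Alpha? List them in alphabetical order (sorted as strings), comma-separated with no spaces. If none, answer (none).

At Beta: gained [] -> total []
At Theta: gained ['V446C'] -> total ['V446C']
At Eta: gained ['I168L', 'V442A'] -> total ['I168L', 'V442A', 'V446C']
At Alpha: gained ['S550Y', 'T480S', 'M669K'] -> total ['I168L', 'M669K', 'S550Y', 'T480S', 'V442A', 'V446C']

Answer: I168L,M669K,S550Y,T480S,V442A,V446C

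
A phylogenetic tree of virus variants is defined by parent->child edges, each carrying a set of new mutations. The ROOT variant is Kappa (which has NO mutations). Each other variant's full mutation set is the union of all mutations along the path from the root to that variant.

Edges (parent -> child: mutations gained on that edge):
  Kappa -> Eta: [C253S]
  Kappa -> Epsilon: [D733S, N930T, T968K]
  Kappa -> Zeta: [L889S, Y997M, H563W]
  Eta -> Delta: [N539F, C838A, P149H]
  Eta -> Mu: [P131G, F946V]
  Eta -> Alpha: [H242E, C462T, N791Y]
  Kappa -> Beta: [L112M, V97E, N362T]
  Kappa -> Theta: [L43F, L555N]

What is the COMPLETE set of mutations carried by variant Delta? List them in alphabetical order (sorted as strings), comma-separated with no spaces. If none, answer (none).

At Kappa: gained [] -> total []
At Eta: gained ['C253S'] -> total ['C253S']
At Delta: gained ['N539F', 'C838A', 'P149H'] -> total ['C253S', 'C838A', 'N539F', 'P149H']

Answer: C253S,C838A,N539F,P149H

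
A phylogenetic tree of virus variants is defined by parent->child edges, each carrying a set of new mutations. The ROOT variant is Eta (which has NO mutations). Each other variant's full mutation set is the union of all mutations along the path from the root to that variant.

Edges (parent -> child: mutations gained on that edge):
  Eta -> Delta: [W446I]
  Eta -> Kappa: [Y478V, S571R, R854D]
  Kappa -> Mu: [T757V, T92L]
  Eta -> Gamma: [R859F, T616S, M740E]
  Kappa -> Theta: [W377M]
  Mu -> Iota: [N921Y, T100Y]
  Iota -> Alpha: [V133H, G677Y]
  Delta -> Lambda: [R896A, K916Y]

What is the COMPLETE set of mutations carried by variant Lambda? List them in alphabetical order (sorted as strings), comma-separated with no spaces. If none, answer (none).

Answer: K916Y,R896A,W446I

Derivation:
At Eta: gained [] -> total []
At Delta: gained ['W446I'] -> total ['W446I']
At Lambda: gained ['R896A', 'K916Y'] -> total ['K916Y', 'R896A', 'W446I']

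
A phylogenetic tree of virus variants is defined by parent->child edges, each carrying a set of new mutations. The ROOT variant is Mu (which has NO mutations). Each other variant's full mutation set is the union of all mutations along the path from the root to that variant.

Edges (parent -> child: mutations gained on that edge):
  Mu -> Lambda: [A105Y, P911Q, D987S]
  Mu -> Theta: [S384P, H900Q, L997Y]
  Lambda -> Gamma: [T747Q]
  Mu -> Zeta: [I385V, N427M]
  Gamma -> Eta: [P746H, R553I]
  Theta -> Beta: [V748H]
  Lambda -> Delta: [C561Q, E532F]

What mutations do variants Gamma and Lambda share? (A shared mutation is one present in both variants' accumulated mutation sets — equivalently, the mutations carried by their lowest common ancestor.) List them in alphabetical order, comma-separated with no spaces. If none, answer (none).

Answer: A105Y,D987S,P911Q

Derivation:
Accumulating mutations along path to Gamma:
  At Mu: gained [] -> total []
  At Lambda: gained ['A105Y', 'P911Q', 'D987S'] -> total ['A105Y', 'D987S', 'P911Q']
  At Gamma: gained ['T747Q'] -> total ['A105Y', 'D987S', 'P911Q', 'T747Q']
Mutations(Gamma) = ['A105Y', 'D987S', 'P911Q', 'T747Q']
Accumulating mutations along path to Lambda:
  At Mu: gained [] -> total []
  At Lambda: gained ['A105Y', 'P911Q', 'D987S'] -> total ['A105Y', 'D987S', 'P911Q']
Mutations(Lambda) = ['A105Y', 'D987S', 'P911Q']
Intersection: ['A105Y', 'D987S', 'P911Q', 'T747Q'] ∩ ['A105Y', 'D987S', 'P911Q'] = ['A105Y', 'D987S', 'P911Q']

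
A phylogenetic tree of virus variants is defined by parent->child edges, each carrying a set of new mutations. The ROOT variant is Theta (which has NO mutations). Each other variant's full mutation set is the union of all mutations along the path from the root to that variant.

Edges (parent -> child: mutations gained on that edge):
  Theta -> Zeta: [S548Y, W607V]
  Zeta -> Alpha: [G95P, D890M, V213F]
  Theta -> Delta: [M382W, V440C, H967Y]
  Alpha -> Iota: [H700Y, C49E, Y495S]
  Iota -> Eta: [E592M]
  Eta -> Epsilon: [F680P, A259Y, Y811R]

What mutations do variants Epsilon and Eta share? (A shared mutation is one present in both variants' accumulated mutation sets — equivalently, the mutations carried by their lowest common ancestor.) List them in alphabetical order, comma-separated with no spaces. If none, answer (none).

Accumulating mutations along path to Epsilon:
  At Theta: gained [] -> total []
  At Zeta: gained ['S548Y', 'W607V'] -> total ['S548Y', 'W607V']
  At Alpha: gained ['G95P', 'D890M', 'V213F'] -> total ['D890M', 'G95P', 'S548Y', 'V213F', 'W607V']
  At Iota: gained ['H700Y', 'C49E', 'Y495S'] -> total ['C49E', 'D890M', 'G95P', 'H700Y', 'S548Y', 'V213F', 'W607V', 'Y495S']
  At Eta: gained ['E592M'] -> total ['C49E', 'D890M', 'E592M', 'G95P', 'H700Y', 'S548Y', 'V213F', 'W607V', 'Y495S']
  At Epsilon: gained ['F680P', 'A259Y', 'Y811R'] -> total ['A259Y', 'C49E', 'D890M', 'E592M', 'F680P', 'G95P', 'H700Y', 'S548Y', 'V213F', 'W607V', 'Y495S', 'Y811R']
Mutations(Epsilon) = ['A259Y', 'C49E', 'D890M', 'E592M', 'F680P', 'G95P', 'H700Y', 'S548Y', 'V213F', 'W607V', 'Y495S', 'Y811R']
Accumulating mutations along path to Eta:
  At Theta: gained [] -> total []
  At Zeta: gained ['S548Y', 'W607V'] -> total ['S548Y', 'W607V']
  At Alpha: gained ['G95P', 'D890M', 'V213F'] -> total ['D890M', 'G95P', 'S548Y', 'V213F', 'W607V']
  At Iota: gained ['H700Y', 'C49E', 'Y495S'] -> total ['C49E', 'D890M', 'G95P', 'H700Y', 'S548Y', 'V213F', 'W607V', 'Y495S']
  At Eta: gained ['E592M'] -> total ['C49E', 'D890M', 'E592M', 'G95P', 'H700Y', 'S548Y', 'V213F', 'W607V', 'Y495S']
Mutations(Eta) = ['C49E', 'D890M', 'E592M', 'G95P', 'H700Y', 'S548Y', 'V213F', 'W607V', 'Y495S']
Intersection: ['A259Y', 'C49E', 'D890M', 'E592M', 'F680P', 'G95P', 'H700Y', 'S548Y', 'V213F', 'W607V', 'Y495S', 'Y811R'] ∩ ['C49E', 'D890M', 'E592M', 'G95P', 'H700Y', 'S548Y', 'V213F', 'W607V', 'Y495S'] = ['C49E', 'D890M', 'E592M', 'G95P', 'H700Y', 'S548Y', 'V213F', 'W607V', 'Y495S']

Answer: C49E,D890M,E592M,G95P,H700Y,S548Y,V213F,W607V,Y495S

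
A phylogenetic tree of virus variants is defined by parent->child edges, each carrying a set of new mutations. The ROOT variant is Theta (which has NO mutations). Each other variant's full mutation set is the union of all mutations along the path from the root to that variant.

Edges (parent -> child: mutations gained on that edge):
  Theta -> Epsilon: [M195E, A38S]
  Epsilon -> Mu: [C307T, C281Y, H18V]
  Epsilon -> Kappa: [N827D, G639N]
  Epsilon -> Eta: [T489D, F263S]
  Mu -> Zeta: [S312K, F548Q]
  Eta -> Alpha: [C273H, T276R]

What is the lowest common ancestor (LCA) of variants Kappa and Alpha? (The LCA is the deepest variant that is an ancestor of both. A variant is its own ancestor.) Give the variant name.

Answer: Epsilon

Derivation:
Path from root to Kappa: Theta -> Epsilon -> Kappa
  ancestors of Kappa: {Theta, Epsilon, Kappa}
Path from root to Alpha: Theta -> Epsilon -> Eta -> Alpha
  ancestors of Alpha: {Theta, Epsilon, Eta, Alpha}
Common ancestors: {Theta, Epsilon}
Walk up from Alpha: Alpha (not in ancestors of Kappa), Eta (not in ancestors of Kappa), Epsilon (in ancestors of Kappa), Theta (in ancestors of Kappa)
Deepest common ancestor (LCA) = Epsilon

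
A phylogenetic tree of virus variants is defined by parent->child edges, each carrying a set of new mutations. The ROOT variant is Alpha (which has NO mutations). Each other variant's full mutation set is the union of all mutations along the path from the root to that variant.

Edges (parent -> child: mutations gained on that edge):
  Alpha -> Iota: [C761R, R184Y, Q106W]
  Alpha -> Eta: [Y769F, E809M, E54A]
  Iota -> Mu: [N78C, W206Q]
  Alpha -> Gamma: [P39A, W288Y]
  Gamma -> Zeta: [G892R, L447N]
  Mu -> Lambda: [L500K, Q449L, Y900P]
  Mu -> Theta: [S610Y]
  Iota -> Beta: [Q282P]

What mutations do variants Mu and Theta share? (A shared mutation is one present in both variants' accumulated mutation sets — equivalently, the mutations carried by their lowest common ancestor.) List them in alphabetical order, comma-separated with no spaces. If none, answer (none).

Accumulating mutations along path to Mu:
  At Alpha: gained [] -> total []
  At Iota: gained ['C761R', 'R184Y', 'Q106W'] -> total ['C761R', 'Q106W', 'R184Y']
  At Mu: gained ['N78C', 'W206Q'] -> total ['C761R', 'N78C', 'Q106W', 'R184Y', 'W206Q']
Mutations(Mu) = ['C761R', 'N78C', 'Q106W', 'R184Y', 'W206Q']
Accumulating mutations along path to Theta:
  At Alpha: gained [] -> total []
  At Iota: gained ['C761R', 'R184Y', 'Q106W'] -> total ['C761R', 'Q106W', 'R184Y']
  At Mu: gained ['N78C', 'W206Q'] -> total ['C761R', 'N78C', 'Q106W', 'R184Y', 'W206Q']
  At Theta: gained ['S610Y'] -> total ['C761R', 'N78C', 'Q106W', 'R184Y', 'S610Y', 'W206Q']
Mutations(Theta) = ['C761R', 'N78C', 'Q106W', 'R184Y', 'S610Y', 'W206Q']
Intersection: ['C761R', 'N78C', 'Q106W', 'R184Y', 'W206Q'] ∩ ['C761R', 'N78C', 'Q106W', 'R184Y', 'S610Y', 'W206Q'] = ['C761R', 'N78C', 'Q106W', 'R184Y', 'W206Q']

Answer: C761R,N78C,Q106W,R184Y,W206Q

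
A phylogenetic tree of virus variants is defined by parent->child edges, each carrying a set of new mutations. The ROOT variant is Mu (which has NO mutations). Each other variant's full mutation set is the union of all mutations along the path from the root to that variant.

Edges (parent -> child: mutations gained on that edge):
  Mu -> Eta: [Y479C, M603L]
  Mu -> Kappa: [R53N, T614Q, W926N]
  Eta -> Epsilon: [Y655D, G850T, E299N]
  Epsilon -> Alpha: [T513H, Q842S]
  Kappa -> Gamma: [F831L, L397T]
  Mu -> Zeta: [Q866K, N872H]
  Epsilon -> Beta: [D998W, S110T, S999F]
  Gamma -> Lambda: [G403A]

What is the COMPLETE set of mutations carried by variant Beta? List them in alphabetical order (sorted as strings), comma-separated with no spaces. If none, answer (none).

Answer: D998W,E299N,G850T,M603L,S110T,S999F,Y479C,Y655D

Derivation:
At Mu: gained [] -> total []
At Eta: gained ['Y479C', 'M603L'] -> total ['M603L', 'Y479C']
At Epsilon: gained ['Y655D', 'G850T', 'E299N'] -> total ['E299N', 'G850T', 'M603L', 'Y479C', 'Y655D']
At Beta: gained ['D998W', 'S110T', 'S999F'] -> total ['D998W', 'E299N', 'G850T', 'M603L', 'S110T', 'S999F', 'Y479C', 'Y655D']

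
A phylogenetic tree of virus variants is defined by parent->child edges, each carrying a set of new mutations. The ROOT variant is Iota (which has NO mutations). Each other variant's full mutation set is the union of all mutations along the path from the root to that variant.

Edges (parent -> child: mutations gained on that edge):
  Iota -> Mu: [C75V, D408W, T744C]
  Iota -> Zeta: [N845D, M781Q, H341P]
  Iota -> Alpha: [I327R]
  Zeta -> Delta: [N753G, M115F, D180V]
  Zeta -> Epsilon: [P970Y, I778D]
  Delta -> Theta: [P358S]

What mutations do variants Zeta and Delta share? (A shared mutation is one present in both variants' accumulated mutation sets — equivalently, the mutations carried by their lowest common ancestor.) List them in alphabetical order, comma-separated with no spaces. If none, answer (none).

Answer: H341P,M781Q,N845D

Derivation:
Accumulating mutations along path to Zeta:
  At Iota: gained [] -> total []
  At Zeta: gained ['N845D', 'M781Q', 'H341P'] -> total ['H341P', 'M781Q', 'N845D']
Mutations(Zeta) = ['H341P', 'M781Q', 'N845D']
Accumulating mutations along path to Delta:
  At Iota: gained [] -> total []
  At Zeta: gained ['N845D', 'M781Q', 'H341P'] -> total ['H341P', 'M781Q', 'N845D']
  At Delta: gained ['N753G', 'M115F', 'D180V'] -> total ['D180V', 'H341P', 'M115F', 'M781Q', 'N753G', 'N845D']
Mutations(Delta) = ['D180V', 'H341P', 'M115F', 'M781Q', 'N753G', 'N845D']
Intersection: ['H341P', 'M781Q', 'N845D'] ∩ ['D180V', 'H341P', 'M115F', 'M781Q', 'N753G', 'N845D'] = ['H341P', 'M781Q', 'N845D']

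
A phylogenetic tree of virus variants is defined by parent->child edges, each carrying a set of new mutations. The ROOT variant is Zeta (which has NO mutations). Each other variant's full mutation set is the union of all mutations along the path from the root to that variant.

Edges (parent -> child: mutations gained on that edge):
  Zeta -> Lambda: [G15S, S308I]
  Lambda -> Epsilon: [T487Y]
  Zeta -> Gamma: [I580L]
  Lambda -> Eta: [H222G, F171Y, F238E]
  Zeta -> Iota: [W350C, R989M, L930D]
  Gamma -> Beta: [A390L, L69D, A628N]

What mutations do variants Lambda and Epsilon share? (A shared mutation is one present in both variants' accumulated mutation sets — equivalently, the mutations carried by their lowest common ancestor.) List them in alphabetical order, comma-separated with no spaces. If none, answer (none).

Answer: G15S,S308I

Derivation:
Accumulating mutations along path to Lambda:
  At Zeta: gained [] -> total []
  At Lambda: gained ['G15S', 'S308I'] -> total ['G15S', 'S308I']
Mutations(Lambda) = ['G15S', 'S308I']
Accumulating mutations along path to Epsilon:
  At Zeta: gained [] -> total []
  At Lambda: gained ['G15S', 'S308I'] -> total ['G15S', 'S308I']
  At Epsilon: gained ['T487Y'] -> total ['G15S', 'S308I', 'T487Y']
Mutations(Epsilon) = ['G15S', 'S308I', 'T487Y']
Intersection: ['G15S', 'S308I'] ∩ ['G15S', 'S308I', 'T487Y'] = ['G15S', 'S308I']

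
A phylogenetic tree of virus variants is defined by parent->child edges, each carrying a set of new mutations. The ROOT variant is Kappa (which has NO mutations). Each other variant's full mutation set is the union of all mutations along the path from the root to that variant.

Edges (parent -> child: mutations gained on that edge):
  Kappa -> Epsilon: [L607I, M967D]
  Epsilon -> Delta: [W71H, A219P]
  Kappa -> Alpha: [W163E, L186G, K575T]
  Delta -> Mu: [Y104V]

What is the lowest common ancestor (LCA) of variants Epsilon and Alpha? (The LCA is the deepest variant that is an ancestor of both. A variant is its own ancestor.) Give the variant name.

Path from root to Epsilon: Kappa -> Epsilon
  ancestors of Epsilon: {Kappa, Epsilon}
Path from root to Alpha: Kappa -> Alpha
  ancestors of Alpha: {Kappa, Alpha}
Common ancestors: {Kappa}
Walk up from Alpha: Alpha (not in ancestors of Epsilon), Kappa (in ancestors of Epsilon)
Deepest common ancestor (LCA) = Kappa

Answer: Kappa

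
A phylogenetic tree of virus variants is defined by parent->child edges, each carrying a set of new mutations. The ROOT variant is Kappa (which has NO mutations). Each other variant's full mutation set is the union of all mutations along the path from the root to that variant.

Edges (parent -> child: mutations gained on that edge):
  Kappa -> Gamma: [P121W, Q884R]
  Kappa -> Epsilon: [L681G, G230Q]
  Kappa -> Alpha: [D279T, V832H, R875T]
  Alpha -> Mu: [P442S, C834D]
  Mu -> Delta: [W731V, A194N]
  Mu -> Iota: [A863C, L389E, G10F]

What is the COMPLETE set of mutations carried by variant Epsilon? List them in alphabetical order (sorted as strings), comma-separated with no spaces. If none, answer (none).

At Kappa: gained [] -> total []
At Epsilon: gained ['L681G', 'G230Q'] -> total ['G230Q', 'L681G']

Answer: G230Q,L681G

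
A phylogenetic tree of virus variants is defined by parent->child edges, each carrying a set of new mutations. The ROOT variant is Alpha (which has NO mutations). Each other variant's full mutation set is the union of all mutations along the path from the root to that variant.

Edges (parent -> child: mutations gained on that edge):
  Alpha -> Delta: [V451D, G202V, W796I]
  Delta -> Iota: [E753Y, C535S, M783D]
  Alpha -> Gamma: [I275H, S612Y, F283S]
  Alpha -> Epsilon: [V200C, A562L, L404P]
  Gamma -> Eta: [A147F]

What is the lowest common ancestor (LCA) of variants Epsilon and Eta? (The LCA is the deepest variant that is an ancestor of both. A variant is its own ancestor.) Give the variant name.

Path from root to Epsilon: Alpha -> Epsilon
  ancestors of Epsilon: {Alpha, Epsilon}
Path from root to Eta: Alpha -> Gamma -> Eta
  ancestors of Eta: {Alpha, Gamma, Eta}
Common ancestors: {Alpha}
Walk up from Eta: Eta (not in ancestors of Epsilon), Gamma (not in ancestors of Epsilon), Alpha (in ancestors of Epsilon)
Deepest common ancestor (LCA) = Alpha

Answer: Alpha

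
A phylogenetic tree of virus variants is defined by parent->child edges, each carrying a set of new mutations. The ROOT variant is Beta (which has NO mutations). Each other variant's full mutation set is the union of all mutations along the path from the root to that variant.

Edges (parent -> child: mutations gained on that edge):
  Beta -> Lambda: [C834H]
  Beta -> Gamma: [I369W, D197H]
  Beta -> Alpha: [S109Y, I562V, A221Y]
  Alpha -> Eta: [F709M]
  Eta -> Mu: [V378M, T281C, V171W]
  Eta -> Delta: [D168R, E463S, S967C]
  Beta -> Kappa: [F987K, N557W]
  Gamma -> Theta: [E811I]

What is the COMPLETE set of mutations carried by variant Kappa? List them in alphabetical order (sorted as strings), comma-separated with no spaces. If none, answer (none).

Answer: F987K,N557W

Derivation:
At Beta: gained [] -> total []
At Kappa: gained ['F987K', 'N557W'] -> total ['F987K', 'N557W']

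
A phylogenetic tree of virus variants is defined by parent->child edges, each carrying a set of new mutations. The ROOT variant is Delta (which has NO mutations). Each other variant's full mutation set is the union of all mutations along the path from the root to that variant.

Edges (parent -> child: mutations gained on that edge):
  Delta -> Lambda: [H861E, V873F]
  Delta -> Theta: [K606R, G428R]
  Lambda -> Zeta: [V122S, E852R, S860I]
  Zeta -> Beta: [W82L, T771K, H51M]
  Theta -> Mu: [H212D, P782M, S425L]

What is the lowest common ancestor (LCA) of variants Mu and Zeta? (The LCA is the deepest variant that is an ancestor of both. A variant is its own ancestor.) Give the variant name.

Path from root to Mu: Delta -> Theta -> Mu
  ancestors of Mu: {Delta, Theta, Mu}
Path from root to Zeta: Delta -> Lambda -> Zeta
  ancestors of Zeta: {Delta, Lambda, Zeta}
Common ancestors: {Delta}
Walk up from Zeta: Zeta (not in ancestors of Mu), Lambda (not in ancestors of Mu), Delta (in ancestors of Mu)
Deepest common ancestor (LCA) = Delta

Answer: Delta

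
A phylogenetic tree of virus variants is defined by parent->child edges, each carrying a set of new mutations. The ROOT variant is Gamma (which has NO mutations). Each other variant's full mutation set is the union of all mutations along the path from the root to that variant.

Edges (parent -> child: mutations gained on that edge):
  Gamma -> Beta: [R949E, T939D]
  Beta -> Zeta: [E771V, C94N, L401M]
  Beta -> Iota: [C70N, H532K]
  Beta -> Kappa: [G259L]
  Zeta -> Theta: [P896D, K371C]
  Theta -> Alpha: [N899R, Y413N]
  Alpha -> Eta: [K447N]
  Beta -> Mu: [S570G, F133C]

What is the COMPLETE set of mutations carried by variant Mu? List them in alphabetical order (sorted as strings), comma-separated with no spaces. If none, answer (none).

At Gamma: gained [] -> total []
At Beta: gained ['R949E', 'T939D'] -> total ['R949E', 'T939D']
At Mu: gained ['S570G', 'F133C'] -> total ['F133C', 'R949E', 'S570G', 'T939D']

Answer: F133C,R949E,S570G,T939D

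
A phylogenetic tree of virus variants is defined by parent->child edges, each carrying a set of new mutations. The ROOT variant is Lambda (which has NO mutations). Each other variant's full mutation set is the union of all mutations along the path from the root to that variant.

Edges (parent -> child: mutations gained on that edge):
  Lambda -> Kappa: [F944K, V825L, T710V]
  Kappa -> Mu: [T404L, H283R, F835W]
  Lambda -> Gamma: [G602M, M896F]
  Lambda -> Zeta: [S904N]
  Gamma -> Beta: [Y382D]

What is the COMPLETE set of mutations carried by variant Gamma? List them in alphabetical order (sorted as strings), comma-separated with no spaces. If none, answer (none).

Answer: G602M,M896F

Derivation:
At Lambda: gained [] -> total []
At Gamma: gained ['G602M', 'M896F'] -> total ['G602M', 'M896F']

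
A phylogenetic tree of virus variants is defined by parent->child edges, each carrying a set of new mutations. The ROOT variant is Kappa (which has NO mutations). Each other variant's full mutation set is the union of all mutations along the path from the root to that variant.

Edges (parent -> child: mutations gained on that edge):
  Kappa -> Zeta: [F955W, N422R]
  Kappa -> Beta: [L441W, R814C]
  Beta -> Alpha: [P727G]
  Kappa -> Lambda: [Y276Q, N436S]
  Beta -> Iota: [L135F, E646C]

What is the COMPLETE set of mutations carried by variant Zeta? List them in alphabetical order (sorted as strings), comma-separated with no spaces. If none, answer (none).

Answer: F955W,N422R

Derivation:
At Kappa: gained [] -> total []
At Zeta: gained ['F955W', 'N422R'] -> total ['F955W', 'N422R']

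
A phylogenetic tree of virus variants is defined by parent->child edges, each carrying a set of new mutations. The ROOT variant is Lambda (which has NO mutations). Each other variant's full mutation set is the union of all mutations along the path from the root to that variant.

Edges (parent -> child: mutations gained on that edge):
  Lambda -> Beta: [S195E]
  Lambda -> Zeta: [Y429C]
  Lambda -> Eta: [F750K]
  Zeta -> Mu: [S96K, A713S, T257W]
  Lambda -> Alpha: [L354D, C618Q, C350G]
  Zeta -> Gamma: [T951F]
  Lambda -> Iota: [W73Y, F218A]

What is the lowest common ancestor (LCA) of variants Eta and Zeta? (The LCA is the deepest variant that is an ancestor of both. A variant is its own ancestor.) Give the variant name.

Path from root to Eta: Lambda -> Eta
  ancestors of Eta: {Lambda, Eta}
Path from root to Zeta: Lambda -> Zeta
  ancestors of Zeta: {Lambda, Zeta}
Common ancestors: {Lambda}
Walk up from Zeta: Zeta (not in ancestors of Eta), Lambda (in ancestors of Eta)
Deepest common ancestor (LCA) = Lambda

Answer: Lambda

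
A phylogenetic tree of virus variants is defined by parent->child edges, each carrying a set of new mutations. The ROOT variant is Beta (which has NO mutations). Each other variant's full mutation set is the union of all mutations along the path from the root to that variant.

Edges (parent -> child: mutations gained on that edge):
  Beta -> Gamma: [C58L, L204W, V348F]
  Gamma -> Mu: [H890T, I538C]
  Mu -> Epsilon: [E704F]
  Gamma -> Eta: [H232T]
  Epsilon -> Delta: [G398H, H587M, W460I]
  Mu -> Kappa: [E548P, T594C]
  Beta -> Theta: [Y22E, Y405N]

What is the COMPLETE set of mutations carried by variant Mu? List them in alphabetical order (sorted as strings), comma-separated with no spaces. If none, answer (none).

Answer: C58L,H890T,I538C,L204W,V348F

Derivation:
At Beta: gained [] -> total []
At Gamma: gained ['C58L', 'L204W', 'V348F'] -> total ['C58L', 'L204W', 'V348F']
At Mu: gained ['H890T', 'I538C'] -> total ['C58L', 'H890T', 'I538C', 'L204W', 'V348F']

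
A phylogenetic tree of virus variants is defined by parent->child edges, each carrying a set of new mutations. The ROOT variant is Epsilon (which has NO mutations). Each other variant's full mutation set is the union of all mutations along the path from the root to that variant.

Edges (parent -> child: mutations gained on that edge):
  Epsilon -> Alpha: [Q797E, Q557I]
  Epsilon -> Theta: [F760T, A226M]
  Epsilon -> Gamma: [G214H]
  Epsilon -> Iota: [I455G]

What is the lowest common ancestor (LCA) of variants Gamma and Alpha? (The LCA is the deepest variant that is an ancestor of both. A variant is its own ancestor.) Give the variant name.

Answer: Epsilon

Derivation:
Path from root to Gamma: Epsilon -> Gamma
  ancestors of Gamma: {Epsilon, Gamma}
Path from root to Alpha: Epsilon -> Alpha
  ancestors of Alpha: {Epsilon, Alpha}
Common ancestors: {Epsilon}
Walk up from Alpha: Alpha (not in ancestors of Gamma), Epsilon (in ancestors of Gamma)
Deepest common ancestor (LCA) = Epsilon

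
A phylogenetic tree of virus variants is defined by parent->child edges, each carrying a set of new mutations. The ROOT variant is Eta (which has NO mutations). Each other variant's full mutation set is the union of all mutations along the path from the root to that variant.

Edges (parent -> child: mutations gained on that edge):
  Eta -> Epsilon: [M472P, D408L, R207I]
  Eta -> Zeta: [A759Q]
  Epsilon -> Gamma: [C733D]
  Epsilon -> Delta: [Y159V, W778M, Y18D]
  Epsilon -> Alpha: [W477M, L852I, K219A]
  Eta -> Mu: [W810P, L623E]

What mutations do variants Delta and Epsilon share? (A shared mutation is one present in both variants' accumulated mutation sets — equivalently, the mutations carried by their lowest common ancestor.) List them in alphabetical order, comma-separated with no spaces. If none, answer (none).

Accumulating mutations along path to Delta:
  At Eta: gained [] -> total []
  At Epsilon: gained ['M472P', 'D408L', 'R207I'] -> total ['D408L', 'M472P', 'R207I']
  At Delta: gained ['Y159V', 'W778M', 'Y18D'] -> total ['D408L', 'M472P', 'R207I', 'W778M', 'Y159V', 'Y18D']
Mutations(Delta) = ['D408L', 'M472P', 'R207I', 'W778M', 'Y159V', 'Y18D']
Accumulating mutations along path to Epsilon:
  At Eta: gained [] -> total []
  At Epsilon: gained ['M472P', 'D408L', 'R207I'] -> total ['D408L', 'M472P', 'R207I']
Mutations(Epsilon) = ['D408L', 'M472P', 'R207I']
Intersection: ['D408L', 'M472P', 'R207I', 'W778M', 'Y159V', 'Y18D'] ∩ ['D408L', 'M472P', 'R207I'] = ['D408L', 'M472P', 'R207I']

Answer: D408L,M472P,R207I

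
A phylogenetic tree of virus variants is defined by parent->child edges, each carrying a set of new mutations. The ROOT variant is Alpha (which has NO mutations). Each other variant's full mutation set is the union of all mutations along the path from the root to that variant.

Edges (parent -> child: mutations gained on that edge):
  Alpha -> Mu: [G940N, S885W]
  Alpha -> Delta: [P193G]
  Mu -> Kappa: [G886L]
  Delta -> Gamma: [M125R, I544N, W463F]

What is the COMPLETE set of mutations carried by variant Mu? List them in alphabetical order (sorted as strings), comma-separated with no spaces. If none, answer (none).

Answer: G940N,S885W

Derivation:
At Alpha: gained [] -> total []
At Mu: gained ['G940N', 'S885W'] -> total ['G940N', 'S885W']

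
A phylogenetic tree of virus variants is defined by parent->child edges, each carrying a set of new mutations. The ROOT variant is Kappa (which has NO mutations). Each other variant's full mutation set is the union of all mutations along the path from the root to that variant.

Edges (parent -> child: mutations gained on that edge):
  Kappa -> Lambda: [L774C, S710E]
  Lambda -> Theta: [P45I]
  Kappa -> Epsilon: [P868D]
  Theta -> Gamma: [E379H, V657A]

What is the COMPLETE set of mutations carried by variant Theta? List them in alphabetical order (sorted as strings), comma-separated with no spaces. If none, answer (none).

Answer: L774C,P45I,S710E

Derivation:
At Kappa: gained [] -> total []
At Lambda: gained ['L774C', 'S710E'] -> total ['L774C', 'S710E']
At Theta: gained ['P45I'] -> total ['L774C', 'P45I', 'S710E']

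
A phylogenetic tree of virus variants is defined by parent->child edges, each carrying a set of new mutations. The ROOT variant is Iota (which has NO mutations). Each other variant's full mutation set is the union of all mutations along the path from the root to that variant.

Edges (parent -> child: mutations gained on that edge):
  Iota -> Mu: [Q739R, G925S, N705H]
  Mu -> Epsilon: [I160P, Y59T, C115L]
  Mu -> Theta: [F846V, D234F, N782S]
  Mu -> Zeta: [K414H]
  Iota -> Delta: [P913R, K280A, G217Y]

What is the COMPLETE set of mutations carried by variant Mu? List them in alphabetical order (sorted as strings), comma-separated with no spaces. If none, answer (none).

Answer: G925S,N705H,Q739R

Derivation:
At Iota: gained [] -> total []
At Mu: gained ['Q739R', 'G925S', 'N705H'] -> total ['G925S', 'N705H', 'Q739R']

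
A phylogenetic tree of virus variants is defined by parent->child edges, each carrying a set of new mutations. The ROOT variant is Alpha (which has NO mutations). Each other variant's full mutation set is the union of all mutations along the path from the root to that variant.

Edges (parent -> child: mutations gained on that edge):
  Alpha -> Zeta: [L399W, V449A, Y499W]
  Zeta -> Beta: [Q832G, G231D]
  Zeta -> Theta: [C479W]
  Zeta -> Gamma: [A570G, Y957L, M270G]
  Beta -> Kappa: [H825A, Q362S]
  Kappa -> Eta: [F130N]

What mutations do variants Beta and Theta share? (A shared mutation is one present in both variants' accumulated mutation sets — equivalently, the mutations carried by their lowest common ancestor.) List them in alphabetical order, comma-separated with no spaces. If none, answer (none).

Answer: L399W,V449A,Y499W

Derivation:
Accumulating mutations along path to Beta:
  At Alpha: gained [] -> total []
  At Zeta: gained ['L399W', 'V449A', 'Y499W'] -> total ['L399W', 'V449A', 'Y499W']
  At Beta: gained ['Q832G', 'G231D'] -> total ['G231D', 'L399W', 'Q832G', 'V449A', 'Y499W']
Mutations(Beta) = ['G231D', 'L399W', 'Q832G', 'V449A', 'Y499W']
Accumulating mutations along path to Theta:
  At Alpha: gained [] -> total []
  At Zeta: gained ['L399W', 'V449A', 'Y499W'] -> total ['L399W', 'V449A', 'Y499W']
  At Theta: gained ['C479W'] -> total ['C479W', 'L399W', 'V449A', 'Y499W']
Mutations(Theta) = ['C479W', 'L399W', 'V449A', 'Y499W']
Intersection: ['G231D', 'L399W', 'Q832G', 'V449A', 'Y499W'] ∩ ['C479W', 'L399W', 'V449A', 'Y499W'] = ['L399W', 'V449A', 'Y499W']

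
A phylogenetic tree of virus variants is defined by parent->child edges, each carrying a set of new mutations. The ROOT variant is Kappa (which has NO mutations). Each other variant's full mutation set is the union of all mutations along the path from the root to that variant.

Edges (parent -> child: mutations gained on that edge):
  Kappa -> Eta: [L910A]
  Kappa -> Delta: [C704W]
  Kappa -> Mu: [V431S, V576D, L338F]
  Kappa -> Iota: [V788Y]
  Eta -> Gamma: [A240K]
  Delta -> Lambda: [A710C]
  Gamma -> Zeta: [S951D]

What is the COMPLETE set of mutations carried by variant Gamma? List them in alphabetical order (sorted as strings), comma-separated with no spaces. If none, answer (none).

At Kappa: gained [] -> total []
At Eta: gained ['L910A'] -> total ['L910A']
At Gamma: gained ['A240K'] -> total ['A240K', 'L910A']

Answer: A240K,L910A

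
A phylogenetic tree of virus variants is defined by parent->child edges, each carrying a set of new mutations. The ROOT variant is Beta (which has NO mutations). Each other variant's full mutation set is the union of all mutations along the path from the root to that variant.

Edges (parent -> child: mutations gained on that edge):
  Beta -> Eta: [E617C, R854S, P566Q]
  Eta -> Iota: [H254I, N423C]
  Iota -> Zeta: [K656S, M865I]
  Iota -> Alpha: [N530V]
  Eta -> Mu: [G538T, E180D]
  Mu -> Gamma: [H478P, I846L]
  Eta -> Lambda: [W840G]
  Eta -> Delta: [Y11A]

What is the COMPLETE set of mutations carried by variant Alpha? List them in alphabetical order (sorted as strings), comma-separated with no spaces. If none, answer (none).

Answer: E617C,H254I,N423C,N530V,P566Q,R854S

Derivation:
At Beta: gained [] -> total []
At Eta: gained ['E617C', 'R854S', 'P566Q'] -> total ['E617C', 'P566Q', 'R854S']
At Iota: gained ['H254I', 'N423C'] -> total ['E617C', 'H254I', 'N423C', 'P566Q', 'R854S']
At Alpha: gained ['N530V'] -> total ['E617C', 'H254I', 'N423C', 'N530V', 'P566Q', 'R854S']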